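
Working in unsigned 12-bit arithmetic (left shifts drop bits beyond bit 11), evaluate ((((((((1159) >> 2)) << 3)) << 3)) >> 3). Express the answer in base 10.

264

1159 = 010010000111
→ >> 2 → 000100100001 = 289
→ << 3 (mod 2^12) → 100100001000 = 2312
→ << 3 (mod 2^12) → 100001000000 = 2112
→ >> 3 → 000100001000 = 264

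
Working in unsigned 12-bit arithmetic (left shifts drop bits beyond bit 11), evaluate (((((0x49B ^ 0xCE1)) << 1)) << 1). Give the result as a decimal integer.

488

0x49B = 010010011011
0xCE1 = 110011100001
→ ^ → 100001111010 = 2170
→ << 1 (mod 2^12) → 000011110100 = 244
→ << 1 (mod 2^12) → 000111101000 = 488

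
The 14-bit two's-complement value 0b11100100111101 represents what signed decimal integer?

pattern = 11100100111101 (MSB is 1 ⇒ negative)
Invert: 00011011000010, add 1 → 00011011000011 = 1731, so the value is -1731.
(Equivalently: 14653 - 2^14 = 14653 - 16384 = -1731.)

-1731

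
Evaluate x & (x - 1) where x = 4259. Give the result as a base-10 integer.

4258

x = 1000010100011 = 4259
x - 1 = 1000010100010
AND   = 1000010100010 = 4258
(x & (x - 1) clears the lowest set bit of x.)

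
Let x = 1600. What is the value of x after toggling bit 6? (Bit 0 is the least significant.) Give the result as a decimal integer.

1536

x = 011001000000
bit 6 is currently 1; toggle it via x ^ (1 << 6) = x ^ 64
→ 011000000000 = 1536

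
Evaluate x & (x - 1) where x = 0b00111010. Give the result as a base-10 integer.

x = 111010 = 58
x - 1 = 111001
AND   = 111000 = 56
(x & (x - 1) clears the lowest set bit of x.)

56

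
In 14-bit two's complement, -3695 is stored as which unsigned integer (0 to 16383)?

12689

3695 in 14 bits: 00111001101111
Invert: 11000110010000
Add 1:  11000110010001 = 12689
(Check: 2^14 - 3695 = 16384 - 3695 = 12689.)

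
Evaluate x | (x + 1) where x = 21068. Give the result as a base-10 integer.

21069

x = 101001001001100 = 21068
x + 1 = 101001001001101
OR    = 101001001001101 = 21069
(x | (x + 1) sets the lowest cleared bit.)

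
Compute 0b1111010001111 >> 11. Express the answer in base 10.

x = 1111010001111
shift right by 11 → 0000000000011 = 3
(equivalently, floor(7823 / 2048))

3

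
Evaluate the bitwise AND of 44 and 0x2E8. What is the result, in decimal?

44 = 0000101100
0x2E8 = 1011101000
AND → 0000101000 = 40

40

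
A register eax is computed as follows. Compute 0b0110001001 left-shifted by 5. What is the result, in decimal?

x = 00000110001001
shift left by 5 → 11000100100000 = 12576
(equivalently, 393 × 2^5 = 393 × 32)

12576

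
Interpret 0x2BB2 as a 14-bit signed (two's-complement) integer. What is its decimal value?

pattern = 10101110110010 (MSB is 1 ⇒ negative)
Invert: 01010001001101, add 1 → 01010001001110 = 5198, so the value is -5198.
(Equivalently: 11186 - 2^14 = 11186 - 16384 = -5198.)

-5198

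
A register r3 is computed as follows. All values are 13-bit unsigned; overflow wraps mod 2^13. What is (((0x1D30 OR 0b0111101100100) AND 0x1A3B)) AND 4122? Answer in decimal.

4112

0x1D30 = 1110100110000
0b0111101100100 = 0111101100100
→ OR → 1111101110100 = 8052
0x1A3B = 1101000111011
→ AND → 1101000110000 = 6704
4122 = 1000000011010
→ AND → 1000000010000 = 4112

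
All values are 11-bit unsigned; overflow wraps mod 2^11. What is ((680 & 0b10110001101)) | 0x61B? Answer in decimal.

680 = 01010101000
0b10110001101 = 10110001101
→ & → 00010001000 = 136
0x61B = 11000011011
→ | → 11010011011 = 1691

1691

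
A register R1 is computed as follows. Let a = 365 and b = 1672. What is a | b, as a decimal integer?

2029

365 = 00101101101
1672 = 11010001000
 OR → 11111101101 = 2029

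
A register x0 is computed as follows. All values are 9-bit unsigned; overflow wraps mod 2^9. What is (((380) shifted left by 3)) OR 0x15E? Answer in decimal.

380 = 101111100
→ shifted left by 3 (mod 2^9) → 111100000 = 480
0x15E = 101011110
→ OR → 111111110 = 510

510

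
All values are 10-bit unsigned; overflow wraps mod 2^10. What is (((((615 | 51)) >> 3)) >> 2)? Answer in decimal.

19

615 = 1001100111
51 = 0000110011
→ | → 1001110111 = 631
→ >> 3 → 0001001110 = 78
→ >> 2 → 0000010011 = 19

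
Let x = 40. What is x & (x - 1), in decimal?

x = 101000 = 40
x - 1 = 100111
AND   = 100000 = 32
(x & (x - 1) clears the lowest set bit of x.)

32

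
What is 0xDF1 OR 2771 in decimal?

0xDF1 = 110111110001
2771 = 101011010011
 OR → 111111110011 = 4083

4083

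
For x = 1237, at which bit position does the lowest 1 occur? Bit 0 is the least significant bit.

0

1237 = 10011010101
Trailing zeros: 0, so the lowest set bit is bit 0 (value 1).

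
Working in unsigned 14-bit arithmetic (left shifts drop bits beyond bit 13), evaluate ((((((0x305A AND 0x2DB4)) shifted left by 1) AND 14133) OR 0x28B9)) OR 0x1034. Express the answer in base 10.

0x305A = 11000001011010
0x2DB4 = 10110110110100
→ AND → 10000000010000 = 8208
→ shifted left by 1 (mod 2^14) → 00000000100000 = 32
14133 = 11011100110101
→ AND → 00000000100000 = 32
0x28B9 = 10100010111001
→ OR → 10100010111001 = 10425
0x1034 = 01000000110100
→ OR → 11100010111101 = 14525

14525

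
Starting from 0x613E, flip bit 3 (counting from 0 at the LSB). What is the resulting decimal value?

x = 110000100111110
bit 3 is currently 1; toggle it via x ^ (1 << 3) = x ^ 8
→ 110000100110110 = 24886

24886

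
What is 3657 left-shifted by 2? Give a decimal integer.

3657 = 00111001001001
shift left by 2 → 11100100100100 = 14628
(equivalently, 3657 × 2^2 = 3657 × 4)

14628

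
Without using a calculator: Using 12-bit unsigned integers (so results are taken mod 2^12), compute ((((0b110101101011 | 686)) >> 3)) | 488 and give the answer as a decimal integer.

0b110101101011 = 110101101011
686 = 001010101110
→ | → 111111101111 = 4079
→ >> 3 → 000111111101 = 509
488 = 000111101000
→ | → 000111111101 = 509

509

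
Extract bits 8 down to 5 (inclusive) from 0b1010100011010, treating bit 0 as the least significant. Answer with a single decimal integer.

v = 1010100011010
Shift right by 5: 10101000
Mask low 4 bits: 1000 = 8

8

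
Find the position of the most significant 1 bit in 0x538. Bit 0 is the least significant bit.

10

0x538 = 10100111000
The topmost 1 is at position 10 (since 2^10 = 1024 ≤ 1336 < 2048).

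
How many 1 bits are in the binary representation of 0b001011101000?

n = 1011101000
Count the 1s: 1 + 1 + 1 + 1 + 1 = 5

5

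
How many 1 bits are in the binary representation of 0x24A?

4

0x24A = 1001001010
Count the 1s: 1 + 1 + 1 + 1 = 4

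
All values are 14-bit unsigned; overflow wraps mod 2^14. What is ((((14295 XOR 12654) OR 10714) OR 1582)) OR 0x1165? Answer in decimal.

14295 = 11011111010111
12654 = 11000101101110
→ XOR → 00011010111001 = 1721
10714 = 10100111011010
→ OR → 10111111111011 = 12283
1582 = 00011000101110
→ OR → 10111111111111 = 12287
0x1165 = 01000101100101
→ OR → 11111111111111 = 16383

16383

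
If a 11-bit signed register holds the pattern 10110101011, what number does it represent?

-597

pattern = 10110101011 (MSB is 1 ⇒ negative)
Invert: 01001010100, add 1 → 01001010101 = 597, so the value is -597.
(Equivalently: 1451 - 2^11 = 1451 - 2048 = -597.)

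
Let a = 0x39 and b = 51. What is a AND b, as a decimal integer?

49

0x39 = 111001
51 = 110011
AND → 110001 = 49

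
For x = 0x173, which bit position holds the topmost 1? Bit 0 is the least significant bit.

8

0x173 = 101110011
The topmost 1 is at position 8 (since 2^8 = 256 ≤ 371 < 512).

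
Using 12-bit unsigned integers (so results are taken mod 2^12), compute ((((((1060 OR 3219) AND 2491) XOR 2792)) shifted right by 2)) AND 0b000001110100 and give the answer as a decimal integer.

20

1060 = 010000100100
3219 = 110010010011
→ OR → 110010110111 = 3255
2491 = 100110111011
→ AND → 100010110011 = 2227
2792 = 101011101000
→ XOR → 001001011011 = 603
→ shifted right by 2 → 000010010110 = 150
0b000001110100 = 000001110100
→ AND → 000000010100 = 20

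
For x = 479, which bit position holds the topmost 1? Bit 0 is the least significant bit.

479 = 111011111
The topmost 1 is at position 8 (since 2^8 = 256 ≤ 479 < 512).

8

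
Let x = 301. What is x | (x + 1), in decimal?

303

x = 100101101 = 301
x + 1 = 100101110
OR    = 100101111 = 303
(x | (x + 1) sets the lowest cleared bit.)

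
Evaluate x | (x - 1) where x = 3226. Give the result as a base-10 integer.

3227

x = 110010011010 = 3226
x - 1 = 110010011001
OR    = 110010011011 = 3227
(x | (x - 1) sets all bits below the lowest set bit.)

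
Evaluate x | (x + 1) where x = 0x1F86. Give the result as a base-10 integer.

x = 1111110000110 = 8070
x + 1 = 1111110000111
OR    = 1111110000111 = 8071
(x | (x + 1) sets the lowest cleared bit.)

8071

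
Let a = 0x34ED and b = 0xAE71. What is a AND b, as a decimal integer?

9313

0x34ED = 0011010011101101
0xAE71 = 1010111001110001
AND → 0010010001100001 = 9313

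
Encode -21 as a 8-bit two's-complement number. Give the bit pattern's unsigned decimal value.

21 in 8 bits: 00010101
Invert: 11101010
Add 1:  11101011 = 235
(Check: 2^8 - 21 = 256 - 21 = 235.)

235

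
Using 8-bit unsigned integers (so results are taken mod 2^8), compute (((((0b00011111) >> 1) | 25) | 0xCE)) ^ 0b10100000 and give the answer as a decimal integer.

0b00011111 = 00011111
→ >> 1 → 00001111 = 15
25 = 00011001
→ | → 00011111 = 31
0xCE = 11001110
→ | → 11011111 = 223
0b10100000 = 10100000
→ ^ → 01111111 = 127

127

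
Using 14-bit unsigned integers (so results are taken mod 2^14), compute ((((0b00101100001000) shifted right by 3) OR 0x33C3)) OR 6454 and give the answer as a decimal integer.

15351

0b00101100001000 = 00101100001000
→ shifted right by 3 → 00000101100001 = 353
0x33C3 = 11001111000011
→ OR → 11001111100011 = 13283
6454 = 01100100110110
→ OR → 11101111110111 = 15351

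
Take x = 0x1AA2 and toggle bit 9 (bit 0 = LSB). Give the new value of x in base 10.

x = 1101010100010
bit 9 is currently 1; toggle it via x ^ (1 << 9) = x ^ 512
→ 1100010100010 = 6306

6306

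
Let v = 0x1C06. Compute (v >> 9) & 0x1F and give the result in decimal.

14

v = 01110000000110
Shift right by 9: 01110
Mask low 5 bits: 01110 = 14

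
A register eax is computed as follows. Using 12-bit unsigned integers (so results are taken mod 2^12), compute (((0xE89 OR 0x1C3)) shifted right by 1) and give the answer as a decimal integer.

0xE89 = 111010001001
0x1C3 = 000111000011
→ OR → 111111001011 = 4043
→ shifted right by 1 → 011111100101 = 2021

2021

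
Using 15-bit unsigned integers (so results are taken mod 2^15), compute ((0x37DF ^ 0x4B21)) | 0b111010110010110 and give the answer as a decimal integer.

32254

0x37DF = 011011111011111
0x4B21 = 100101100100001
→ ^ → 111110011111110 = 31998
0b111010110010110 = 111010110010110
→ | → 111110111111110 = 32254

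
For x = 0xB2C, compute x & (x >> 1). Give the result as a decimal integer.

260

x = 101100101100 = 2860
x>>1 = 010110010110
AND  = 000100000100 = 260
(x & (x >> 1) has a 1 wherever x has two consecutive 1 bits.)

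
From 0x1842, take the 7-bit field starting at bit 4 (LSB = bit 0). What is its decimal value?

v = 1100001000010
Shift right by 4: 110000100
Mask low 7 bits: 0000100 = 4

4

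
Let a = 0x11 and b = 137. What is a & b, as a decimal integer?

0x11 = 00010001
137 = 10001001
AND → 00000001 = 1

1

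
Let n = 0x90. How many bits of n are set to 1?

2

0x90 = 10010000
Count the 1s: 1 + 1 = 2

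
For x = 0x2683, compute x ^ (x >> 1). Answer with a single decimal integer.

13762

x = 10011010000011 = 9859
x>>1 = 01001101000001
XOR  = 11010111000010 = 13762
(x ^ (x >> 1) gives the standard binary-reflected Gray code of x.)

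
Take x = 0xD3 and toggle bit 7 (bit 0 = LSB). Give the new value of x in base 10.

x = 011010011
bit 7 is currently 1; toggle it via x ^ (1 << 7) = x ^ 128
→ 001010011 = 83

83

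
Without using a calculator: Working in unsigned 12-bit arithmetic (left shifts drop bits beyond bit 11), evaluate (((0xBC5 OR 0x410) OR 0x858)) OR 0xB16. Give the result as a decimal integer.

0xBC5 = 101111000101
0x410 = 010000010000
→ OR → 111111010101 = 4053
0x858 = 100001011000
→ OR → 111111011101 = 4061
0xB16 = 101100010110
→ OR → 111111011111 = 4063

4063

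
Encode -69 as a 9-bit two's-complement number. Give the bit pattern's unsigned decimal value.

443

69 in 9 bits: 001000101
Invert: 110111010
Add 1:  110111011 = 443
(Check: 2^9 - 69 = 512 - 69 = 443.)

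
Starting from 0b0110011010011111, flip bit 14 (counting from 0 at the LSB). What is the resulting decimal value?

9887

x = 0110011010011111
bit 14 is currently 1; toggle it via x ^ (1 << 14) = x ^ 16384
→ 0010011010011111 = 9887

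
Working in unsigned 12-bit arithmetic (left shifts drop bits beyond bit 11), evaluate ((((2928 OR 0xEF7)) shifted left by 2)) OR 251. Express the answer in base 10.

4095

2928 = 101101110000
0xEF7 = 111011110111
→ OR → 111111110111 = 4087
→ shifted left by 2 (mod 2^12) → 111111011100 = 4060
251 = 000011111011
→ OR → 111111111111 = 4095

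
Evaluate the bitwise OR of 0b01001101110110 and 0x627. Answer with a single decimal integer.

6007

a = 1001101110110
0x627 = 0011000100111
 OR → 1011101110111 = 6007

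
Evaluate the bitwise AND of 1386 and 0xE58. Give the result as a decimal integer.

1096

1386 = 010101101010
0xE58 = 111001011000
AND → 010001001000 = 1096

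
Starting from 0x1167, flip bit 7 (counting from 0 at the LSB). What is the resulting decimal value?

x = 1000101100111
bit 7 is currently 0; toggle it via x ^ (1 << 7) = x ^ 128
→ 1000111100111 = 4583

4583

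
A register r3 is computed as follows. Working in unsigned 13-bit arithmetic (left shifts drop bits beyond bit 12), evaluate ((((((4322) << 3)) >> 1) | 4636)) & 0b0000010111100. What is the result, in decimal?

156

4322 = 1000011100010
→ << 3 (mod 2^13) → 0011100010000 = 1808
→ >> 1 → 0001110001000 = 904
4636 = 1001000011100
→ | → 1001110011100 = 5020
0b0000010111100 = 0000010111100
→ & → 0000010011100 = 156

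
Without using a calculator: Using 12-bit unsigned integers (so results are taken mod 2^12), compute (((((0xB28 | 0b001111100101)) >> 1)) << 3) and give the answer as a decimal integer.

0xB28 = 101100101000
0b001111100101 = 001111100101
→ | → 101111101101 = 3053
→ >> 1 → 010111110110 = 1526
→ << 3 (mod 2^12) → 111110110000 = 4016

4016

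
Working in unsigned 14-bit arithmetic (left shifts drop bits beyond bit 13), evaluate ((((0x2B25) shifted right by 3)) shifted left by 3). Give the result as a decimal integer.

0x2B25 = 10101100100101
→ shifted right by 3 → 00010101100100 = 1380
→ shifted left by 3 (mod 2^14) → 10101100100000 = 11040

11040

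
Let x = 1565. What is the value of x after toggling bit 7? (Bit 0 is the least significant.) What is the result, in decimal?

x = 11000011101
bit 7 is currently 0; toggle it via x ^ (1 << 7) = x ^ 128
→ 11010011101 = 1693

1693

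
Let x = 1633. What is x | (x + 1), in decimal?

x = 11001100001 = 1633
x + 1 = 11001100010
OR    = 11001100011 = 1635
(x | (x + 1) sets the lowest cleared bit.)

1635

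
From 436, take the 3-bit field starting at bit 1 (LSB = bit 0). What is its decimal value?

v = 110110100
Shift right by 1: 11011010
Mask low 3 bits: 010 = 2

2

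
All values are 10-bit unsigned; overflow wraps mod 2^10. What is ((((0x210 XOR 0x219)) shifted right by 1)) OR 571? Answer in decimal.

575

0x210 = 1000010000
0x219 = 1000011001
→ XOR → 0000001001 = 9
→ shifted right by 1 → 0000000100 = 4
571 = 1000111011
→ OR → 1000111111 = 575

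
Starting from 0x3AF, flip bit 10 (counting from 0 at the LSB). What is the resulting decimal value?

x = 01110101111
bit 10 is currently 0; toggle it via x ^ (1 << 10) = x ^ 1024
→ 11110101111 = 1967

1967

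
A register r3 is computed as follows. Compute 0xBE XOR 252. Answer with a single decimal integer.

66

0xBE = 10111110
252 = 11111100
XOR → 01000010 = 66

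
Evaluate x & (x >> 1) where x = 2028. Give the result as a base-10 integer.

996

x = 11111101100 = 2028
x>>1 = 01111110110
AND  = 01111100100 = 996
(x & (x >> 1) has a 1 wherever x has two consecutive 1 bits.)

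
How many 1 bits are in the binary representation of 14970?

14970 = 11101001111010
Count the 1s: 1 + 1 + 1 + 1 + 1 + 1 + 1 + 1 + 1 = 9

9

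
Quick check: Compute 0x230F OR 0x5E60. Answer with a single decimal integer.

0x230F = 010001100001111
0x5E60 = 101111001100000
 OR → 111111101101111 = 32623

32623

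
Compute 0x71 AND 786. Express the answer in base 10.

0x71 = 0001110001
786 = 1100010010
AND → 0000010000 = 16

16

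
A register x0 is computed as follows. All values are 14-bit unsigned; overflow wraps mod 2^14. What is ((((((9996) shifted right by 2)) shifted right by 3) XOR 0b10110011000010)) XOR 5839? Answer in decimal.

9996 = 10011100001100
→ shifted right by 2 → 00100111000011 = 2499
→ shifted right by 3 → 00000100111000 = 312
0b10110011000010 = 10110011000010
→ XOR → 10110111111010 = 11770
5839 = 01011011001111
→ XOR → 11101100110101 = 15157

15157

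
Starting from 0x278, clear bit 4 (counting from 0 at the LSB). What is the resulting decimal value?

x = 01001111000
bit 4 is currently 1; clear it via x & ~(1 << 4) = x & ~16
→ 01001101000 = 616

616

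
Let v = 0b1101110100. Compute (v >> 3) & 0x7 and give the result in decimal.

6

v = 1101110100
Shift right by 3: 1101110
Mask low 3 bits: 110 = 6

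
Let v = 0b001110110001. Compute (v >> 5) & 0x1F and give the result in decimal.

29

v = 001110110001
Shift right by 5: 0011101
Mask low 5 bits: 11101 = 29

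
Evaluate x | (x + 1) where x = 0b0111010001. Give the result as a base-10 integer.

467

x = 111010001 = 465
x + 1 = 111010010
OR    = 111010011 = 467
(x | (x + 1) sets the lowest cleared bit.)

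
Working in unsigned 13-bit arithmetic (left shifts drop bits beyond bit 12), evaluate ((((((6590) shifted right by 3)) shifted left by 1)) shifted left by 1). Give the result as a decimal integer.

3292

6590 = 1100110111110
→ shifted right by 3 → 0001100110111 = 823
→ shifted left by 1 (mod 2^13) → 0011001101110 = 1646
→ shifted left by 1 (mod 2^13) → 0110011011100 = 3292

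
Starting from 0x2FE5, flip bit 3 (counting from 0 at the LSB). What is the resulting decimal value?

12269

x = 0010111111100101
bit 3 is currently 0; toggle it via x ^ (1 << 3) = x ^ 8
→ 0010111111101101 = 12269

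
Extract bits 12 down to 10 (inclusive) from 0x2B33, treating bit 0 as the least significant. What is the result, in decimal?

2

v = 10101100110011
Shift right by 10: 1010
Mask low 3 bits: 010 = 2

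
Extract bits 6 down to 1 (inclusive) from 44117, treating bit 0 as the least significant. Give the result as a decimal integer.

v = 1010110001010101
Shift right by 1: 101011000101010
Mask low 6 bits: 101010 = 42

42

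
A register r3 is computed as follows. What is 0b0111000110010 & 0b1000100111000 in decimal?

a = 0111000110010
b = 1000100111000
AND → 0000000110000 = 48

48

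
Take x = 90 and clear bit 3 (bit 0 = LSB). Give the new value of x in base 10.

x = 01011010
bit 3 is currently 1; clear it via x & ~(1 << 3) = x & ~8
→ 01010010 = 82

82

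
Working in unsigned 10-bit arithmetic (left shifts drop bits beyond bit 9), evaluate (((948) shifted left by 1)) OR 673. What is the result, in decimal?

948 = 1110110100
→ shifted left by 1 (mod 2^10) → 1101101000 = 872
673 = 1010100001
→ OR → 1111101001 = 1001

1001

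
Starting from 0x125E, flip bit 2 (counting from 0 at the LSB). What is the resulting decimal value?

4698

x = 1001001011110
bit 2 is currently 1; toggle it via x ^ (1 << 2) = x ^ 4
→ 1001001011010 = 4698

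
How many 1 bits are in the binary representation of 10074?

8

10074 = 10011101011010
Count the 1s: 1 + 1 + 1 + 1 + 1 + 1 + 1 + 1 = 8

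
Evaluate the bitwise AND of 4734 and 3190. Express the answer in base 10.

4734 = 1001001111110
3190 = 0110001110110
AND → 0000001110110 = 118

118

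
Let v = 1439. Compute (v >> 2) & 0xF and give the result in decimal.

7

v = 10110011111
Shift right by 2: 101100111
Mask low 4 bits: 0111 = 7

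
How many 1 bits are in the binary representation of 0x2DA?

0x2DA = 1011011010
Count the 1s: 1 + 1 + 1 + 1 + 1 + 1 = 6

6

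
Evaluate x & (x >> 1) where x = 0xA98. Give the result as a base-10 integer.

x = 101010011000 = 2712
x>>1 = 010101001100
AND  = 000000001000 = 8
(x & (x >> 1) has a 1 wherever x has two consecutive 1 bits.)

8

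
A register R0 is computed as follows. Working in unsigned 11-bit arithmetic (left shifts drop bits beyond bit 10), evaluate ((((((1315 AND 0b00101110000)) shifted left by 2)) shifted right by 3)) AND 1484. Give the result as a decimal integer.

1315 = 10100100011
0b00101110000 = 00101110000
→ AND → 00100100000 = 288
→ shifted left by 2 (mod 2^11) → 10010000000 = 1152
→ shifted right by 3 → 00010010000 = 144
1484 = 10111001100
→ AND → 00010000000 = 128

128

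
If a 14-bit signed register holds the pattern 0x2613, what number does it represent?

-6637

pattern = 10011000010011 (MSB is 1 ⇒ negative)
Invert: 01100111101100, add 1 → 01100111101101 = 6637, so the value is -6637.
(Equivalently: 9747 - 2^14 = 9747 - 16384 = -6637.)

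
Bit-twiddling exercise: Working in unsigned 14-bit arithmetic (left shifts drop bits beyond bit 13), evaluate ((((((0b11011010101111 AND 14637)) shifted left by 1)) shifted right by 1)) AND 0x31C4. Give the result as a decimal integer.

0b11011010101111 = 11011010101111
14637 = 11100100101101
→ AND → 11000000101101 = 12333
→ shifted left by 1 (mod 2^14) → 10000001011010 = 8282
→ shifted right by 1 → 01000000101101 = 4141
0x31C4 = 11000111000100
→ AND → 01000000000100 = 4100

4100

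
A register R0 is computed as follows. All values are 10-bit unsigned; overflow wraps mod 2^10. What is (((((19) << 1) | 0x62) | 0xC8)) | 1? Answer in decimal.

19 = 0000010011
→ << 1 (mod 2^10) → 0000100110 = 38
0x62 = 0001100010
→ | → 0001100110 = 102
0xC8 = 0011001000
→ | → 0011101110 = 238
1 = 0000000001
→ | → 0011101111 = 239

239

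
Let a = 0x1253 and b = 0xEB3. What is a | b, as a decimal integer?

0x1253 = 1001001010011
0xEB3 = 0111010110011
 OR → 1111011110011 = 7923

7923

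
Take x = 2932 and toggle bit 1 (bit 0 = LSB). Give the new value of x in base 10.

x = 101101110100
bit 1 is currently 0; toggle it via x ^ (1 << 1) = x ^ 2
→ 101101110110 = 2934

2934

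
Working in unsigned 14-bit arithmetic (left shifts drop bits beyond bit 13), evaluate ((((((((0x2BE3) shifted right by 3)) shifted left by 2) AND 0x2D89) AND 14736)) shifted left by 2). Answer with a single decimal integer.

1536

0x2BE3 = 10101111100011
→ shifted right by 3 → 00010101111100 = 1404
→ shifted left by 2 (mod 2^14) → 01010111110000 = 5616
0x2D89 = 10110110001001
→ AND → 00010110000000 = 1408
14736 = 11100110010000
→ AND → 00000110000000 = 384
→ shifted left by 2 (mod 2^14) → 00011000000000 = 1536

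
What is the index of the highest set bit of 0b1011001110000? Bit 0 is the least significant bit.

12

0b1011001110000 = 1011001110000
The topmost 1 is at position 12 (since 2^12 = 4096 ≤ 5744 < 8192).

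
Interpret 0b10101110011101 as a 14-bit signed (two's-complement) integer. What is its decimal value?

pattern = 10101110011101 (MSB is 1 ⇒ negative)
Invert: 01010001100010, add 1 → 01010001100011 = 5219, so the value is -5219.
(Equivalently: 11165 - 2^14 = 11165 - 16384 = -5219.)

-5219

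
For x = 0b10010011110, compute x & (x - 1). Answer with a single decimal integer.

x = 10010011110 = 1182
x - 1 = 10010011101
AND   = 10010011100 = 1180
(x & (x - 1) clears the lowest set bit of x.)

1180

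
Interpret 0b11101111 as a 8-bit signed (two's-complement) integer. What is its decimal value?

-17

pattern = 11101111 (MSB is 1 ⇒ negative)
Invert: 00010000, add 1 → 00010001 = 17, so the value is -17.
(Equivalently: 239 - 2^8 = 239 - 256 = -17.)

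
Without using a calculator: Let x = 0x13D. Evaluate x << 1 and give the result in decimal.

634

0x13D = 0100111101
shift left by 1 → 1001111010 = 634
(equivalently, 317 × 2^1 = 317 × 2)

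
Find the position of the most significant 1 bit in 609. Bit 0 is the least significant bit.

9

609 = 1001100001
The topmost 1 is at position 9 (since 2^9 = 512 ≤ 609 < 1024).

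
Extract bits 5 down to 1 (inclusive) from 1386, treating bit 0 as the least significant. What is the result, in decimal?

v = 010101101010
Shift right by 1: 01010110101
Mask low 5 bits: 10101 = 21

21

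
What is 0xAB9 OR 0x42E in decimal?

0xAB9 = 101010111001
0x42E = 010000101110
 OR → 111010111111 = 3775

3775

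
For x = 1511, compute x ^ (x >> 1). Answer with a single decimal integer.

x = 10111100111 = 1511
x>>1 = 01011110011
XOR  = 11100010100 = 1812
(x ^ (x >> 1) gives the standard binary-reflected Gray code of x.)

1812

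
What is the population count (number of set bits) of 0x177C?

0x177C = 1011101111100
Count the 1s: 1 + 1 + 1 + 1 + 1 + 1 + 1 + 1 + 1 = 9

9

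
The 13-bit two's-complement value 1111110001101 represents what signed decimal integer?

-115

pattern = 1111110001101 (MSB is 1 ⇒ negative)
Invert: 0000001110010, add 1 → 0000001110011 = 115, so the value is -115.
(Equivalently: 8077 - 2^13 = 8077 - 8192 = -115.)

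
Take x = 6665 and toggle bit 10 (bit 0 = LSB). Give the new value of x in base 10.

x = 1101000001001
bit 10 is currently 0; toggle it via x ^ (1 << 10) = x ^ 1024
→ 1111000001001 = 7689

7689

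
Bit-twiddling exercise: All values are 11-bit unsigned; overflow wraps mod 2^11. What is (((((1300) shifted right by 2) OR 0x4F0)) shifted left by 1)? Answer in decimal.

1300 = 10100010100
→ shifted right by 2 → 00101000101 = 325
0x4F0 = 10011110000
→ OR → 10111110101 = 1525
→ shifted left by 1 (mod 2^11) → 01111101010 = 1002

1002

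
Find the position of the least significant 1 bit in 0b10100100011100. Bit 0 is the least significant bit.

0b10100100011100 = 10100100011100
Trailing zeros: 2, so the lowest set bit is bit 2 (value 4).

2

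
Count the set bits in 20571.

20571 = 101000001011011
Count the 1s: 1 + 1 + 1 + 1 + 1 + 1 + 1 = 7

7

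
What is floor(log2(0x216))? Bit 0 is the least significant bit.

9

0x216 = 1000010110
The topmost 1 is at position 9 (since 2^9 = 512 ≤ 534 < 1024).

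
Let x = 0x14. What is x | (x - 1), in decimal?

x = 10100 = 20
x - 1 = 10011
OR    = 10111 = 23
(x | (x - 1) sets all bits below the lowest set bit.)

23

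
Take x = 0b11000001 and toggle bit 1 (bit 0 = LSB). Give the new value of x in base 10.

195

x = 11000001
bit 1 is currently 0; toggle it via x ^ (1 << 1) = x ^ 2
→ 11000011 = 195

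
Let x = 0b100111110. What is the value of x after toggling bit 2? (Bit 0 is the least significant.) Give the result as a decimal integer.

314

x = 100111110
bit 2 is currently 1; toggle it via x ^ (1 << 2) = x ^ 4
→ 100111010 = 314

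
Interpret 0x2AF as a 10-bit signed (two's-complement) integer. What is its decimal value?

pattern = 1010101111 (MSB is 1 ⇒ negative)
Invert: 0101010000, add 1 → 0101010001 = 337, so the value is -337.
(Equivalently: 687 - 2^10 = 687 - 1024 = -337.)

-337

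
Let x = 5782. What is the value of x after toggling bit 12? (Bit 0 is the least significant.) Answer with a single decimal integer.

1686

x = 001011010010110
bit 12 is currently 1; toggle it via x ^ (1 << 12) = x ^ 4096
→ 000011010010110 = 1686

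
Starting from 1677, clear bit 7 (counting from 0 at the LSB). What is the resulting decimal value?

x = 11010001101
bit 7 is currently 1; clear it via x & ~(1 << 7) = x & ~128
→ 11000001101 = 1549

1549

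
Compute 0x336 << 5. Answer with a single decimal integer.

0x336 = 000001100110110
shift left by 5 → 110011011000000 = 26304
(equivalently, 822 × 2^5 = 822 × 32)

26304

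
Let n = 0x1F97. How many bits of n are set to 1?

10

0x1F97 = 1111110010111
Count the 1s: 1 + 1 + 1 + 1 + 1 + 1 + 1 + 1 + 1 + 1 = 10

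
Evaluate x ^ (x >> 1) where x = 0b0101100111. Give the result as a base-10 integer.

468

x = 101100111 = 359
x>>1 = 010110011
XOR  = 111010100 = 468
(x ^ (x >> 1) gives the standard binary-reflected Gray code of x.)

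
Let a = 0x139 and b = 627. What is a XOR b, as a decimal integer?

0x139 = 0100111001
627 = 1001110011
XOR → 1101001010 = 842

842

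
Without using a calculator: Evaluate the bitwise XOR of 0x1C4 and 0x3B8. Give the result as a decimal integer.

0x1C4 = 0111000100
0x3B8 = 1110111000
XOR → 1001111100 = 636

636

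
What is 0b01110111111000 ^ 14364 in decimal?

9700

a = 01110111111000
14364 = 11100000011100
XOR → 10010111100100 = 9700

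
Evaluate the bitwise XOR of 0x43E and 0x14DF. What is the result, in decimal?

0x43E = 0010000111110
0x14DF = 1010011011111
XOR → 1000011100001 = 4321

4321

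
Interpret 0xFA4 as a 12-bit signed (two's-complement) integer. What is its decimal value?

pattern = 111110100100 (MSB is 1 ⇒ negative)
Invert: 000001011011, add 1 → 000001011100 = 92, so the value is -92.
(Equivalently: 4004 - 2^12 = 4004 - 4096 = -92.)

-92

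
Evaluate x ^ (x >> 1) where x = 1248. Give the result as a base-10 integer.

x = 10011100000 = 1248
x>>1 = 01001110000
XOR  = 11010010000 = 1680
(x ^ (x >> 1) gives the standard binary-reflected Gray code of x.)

1680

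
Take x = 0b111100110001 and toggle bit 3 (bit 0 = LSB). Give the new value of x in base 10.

x = 111100110001
bit 3 is currently 0; toggle it via x ^ (1 << 3) = x ^ 8
→ 111100111001 = 3897

3897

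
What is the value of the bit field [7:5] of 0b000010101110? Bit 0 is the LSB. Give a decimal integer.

v = 000010101110
Shift right by 5: 0000101
Mask low 3 bits: 101 = 5

5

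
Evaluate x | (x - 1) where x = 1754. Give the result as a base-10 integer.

1755

x = 11011011010 = 1754
x - 1 = 11011011001
OR    = 11011011011 = 1755
(x | (x - 1) sets all bits below the lowest set bit.)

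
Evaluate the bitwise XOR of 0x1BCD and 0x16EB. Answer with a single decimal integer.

0x1BCD = 1101111001101
0x16EB = 1011011101011
XOR → 0110100100110 = 3366

3366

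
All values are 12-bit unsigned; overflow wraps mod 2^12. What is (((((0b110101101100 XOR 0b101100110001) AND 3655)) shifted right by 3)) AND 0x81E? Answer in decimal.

8

0b110101101100 = 110101101100
0b101100110001 = 101100110001
→ XOR → 011001011101 = 1629
3655 = 111001000111
→ AND → 011001000101 = 1605
→ shifted right by 3 → 000011001000 = 200
0x81E = 100000011110
→ AND → 000000001000 = 8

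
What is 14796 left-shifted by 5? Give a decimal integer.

473472

14796 = 0000011100111001100
shift left by 5 → 1110011100110000000 = 473472
(equivalently, 14796 × 2^5 = 14796 × 32)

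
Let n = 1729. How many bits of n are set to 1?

1729 = 11011000001
Count the 1s: 1 + 1 + 1 + 1 + 1 = 5

5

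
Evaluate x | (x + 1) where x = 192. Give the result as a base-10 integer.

x = 11000000 = 192
x + 1 = 11000001
OR    = 11000001 = 193
(x | (x + 1) sets the lowest cleared bit.)

193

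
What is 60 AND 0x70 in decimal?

48

60 = 0111100
0x70 = 1110000
AND → 0110000 = 48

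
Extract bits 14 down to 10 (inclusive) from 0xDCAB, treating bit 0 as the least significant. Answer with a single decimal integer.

23

v = 1101110010101011
Shift right by 10: 110111
Mask low 5 bits: 10111 = 23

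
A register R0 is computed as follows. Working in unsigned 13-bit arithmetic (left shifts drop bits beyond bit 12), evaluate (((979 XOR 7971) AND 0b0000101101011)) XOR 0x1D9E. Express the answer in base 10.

979 = 0001111010011
7971 = 1111100100011
→ XOR → 1110011110000 = 7408
0b0000101101011 = 0000101101011
→ AND → 0000001100000 = 96
0x1D9E = 1110110011110
→ XOR → 1110111111110 = 7678

7678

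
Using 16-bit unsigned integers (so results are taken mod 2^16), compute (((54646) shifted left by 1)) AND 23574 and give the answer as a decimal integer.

54646 = 1101010101110110
→ shifted left by 1 (mod 2^16) → 1010101011101100 = 43756
23574 = 0101110000010110
→ AND → 0000100000000100 = 2052

2052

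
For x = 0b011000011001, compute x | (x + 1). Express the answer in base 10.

1563

x = 11000011001 = 1561
x + 1 = 11000011010
OR    = 11000011011 = 1563
(x | (x + 1) sets the lowest cleared bit.)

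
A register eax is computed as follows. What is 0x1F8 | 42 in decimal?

506

0x1F8 = 111111000
42 = 000101010
 OR → 111111010 = 506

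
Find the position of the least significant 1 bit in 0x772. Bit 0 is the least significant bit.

0x772 = 11101110010
Trailing zeros: 1, so the lowest set bit is bit 1 (value 2).

1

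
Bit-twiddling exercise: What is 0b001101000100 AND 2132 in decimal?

68

a = 001101000100
2132 = 100001010100
AND → 000001000100 = 68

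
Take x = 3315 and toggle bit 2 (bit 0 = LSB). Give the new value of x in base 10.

x = 0110011110011
bit 2 is currently 0; toggle it via x ^ (1 << 2) = x ^ 4
→ 0110011110111 = 3319

3319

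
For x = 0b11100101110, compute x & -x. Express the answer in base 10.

x = 11100101110 = 1838
-x (two's complement) = …00011010010
AND   = 00000000010 = 2
(x & -x isolates the lowest set bit of x.)

2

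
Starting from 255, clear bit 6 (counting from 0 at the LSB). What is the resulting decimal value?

x = 0000011111111
bit 6 is currently 1; clear it via x & ~(1 << 6) = x & ~64
→ 0000010111111 = 191

191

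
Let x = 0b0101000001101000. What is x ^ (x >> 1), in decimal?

30812

x = 101000001101000 = 20584
x>>1 = 010100000110100
XOR  = 111100001011100 = 30812
(x ^ (x >> 1) gives the standard binary-reflected Gray code of x.)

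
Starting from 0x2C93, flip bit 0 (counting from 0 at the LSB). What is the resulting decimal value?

x = 10110010010011
bit 0 is currently 1; toggle it via x ^ (1 << 0) = x ^ 1
→ 10110010010010 = 11410

11410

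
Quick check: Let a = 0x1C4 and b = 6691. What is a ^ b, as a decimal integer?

7143

0x1C4 = 0000111000100
6691 = 1101000100011
XOR → 1101111100111 = 7143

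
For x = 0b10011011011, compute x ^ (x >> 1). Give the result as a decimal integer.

x = 10011011011 = 1243
x>>1 = 01001101101
XOR  = 11010110110 = 1718
(x ^ (x >> 1) gives the standard binary-reflected Gray code of x.)

1718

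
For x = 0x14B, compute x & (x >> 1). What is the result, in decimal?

x = 101001011 = 331
x>>1 = 010100101
AND  = 000000001 = 1
(x & (x >> 1) has a 1 wherever x has two consecutive 1 bits.)

1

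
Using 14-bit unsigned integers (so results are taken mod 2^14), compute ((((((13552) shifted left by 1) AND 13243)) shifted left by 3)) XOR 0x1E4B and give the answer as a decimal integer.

13552 = 11010011110000
→ shifted left by 1 (mod 2^14) → 10100111100000 = 10720
13243 = 11001110111011
→ AND → 10000110100000 = 8608
→ shifted left by 3 (mod 2^14) → 00110100000000 = 3328
0x1E4B = 01111001001011
→ XOR → 01001101001011 = 4939

4939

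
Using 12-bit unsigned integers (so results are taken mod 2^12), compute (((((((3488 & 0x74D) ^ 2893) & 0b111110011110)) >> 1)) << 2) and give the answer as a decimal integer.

3096

3488 = 110110100000
0x74D = 011101001101
→ & → 010100000000 = 1280
2893 = 101101001101
→ ^ → 111001001101 = 3661
0b111110011110 = 111110011110
→ & → 111000001100 = 3596
→ >> 1 → 011100000110 = 1798
→ << 2 (mod 2^12) → 110000011000 = 3096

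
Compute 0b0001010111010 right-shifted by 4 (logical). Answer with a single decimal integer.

43

x = 1010111010
shift right by 4 → 0000101011 = 43
(equivalently, floor(698 / 16))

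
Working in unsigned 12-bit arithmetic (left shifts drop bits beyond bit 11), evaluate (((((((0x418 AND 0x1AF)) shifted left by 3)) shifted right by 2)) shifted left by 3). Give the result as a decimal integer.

128

0x418 = 010000011000
0x1AF = 000110101111
→ AND → 000000001000 = 8
→ shifted left by 3 (mod 2^12) → 000001000000 = 64
→ shifted right by 2 → 000000010000 = 16
→ shifted left by 3 (mod 2^12) → 000010000000 = 128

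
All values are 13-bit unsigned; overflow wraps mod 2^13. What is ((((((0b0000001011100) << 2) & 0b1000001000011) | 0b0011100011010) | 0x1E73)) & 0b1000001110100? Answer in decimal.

4208

0b0000001011100 = 0000001011100
→ << 2 (mod 2^13) → 0000101110000 = 368
0b1000001000011 = 1000001000011
→ & → 0000001000000 = 64
0b0011100011010 = 0011100011010
→ | → 0011101011010 = 1882
0x1E73 = 1111001110011
→ | → 1111101111011 = 8059
0b1000001110100 = 1000001110100
→ & → 1000001110000 = 4208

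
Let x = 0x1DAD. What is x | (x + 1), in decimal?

x = 1110110101101 = 7597
x + 1 = 1110110101110
OR    = 1110110101111 = 7599
(x | (x + 1) sets the lowest cleared bit.)

7599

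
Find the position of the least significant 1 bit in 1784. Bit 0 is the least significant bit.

3

1784 = 11011111000
Trailing zeros: 3, so the lowest set bit is bit 3 (value 8).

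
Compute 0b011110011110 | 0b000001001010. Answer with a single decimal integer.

a = 11110011110
b = 00001001010
 OR → 11111011110 = 2014

2014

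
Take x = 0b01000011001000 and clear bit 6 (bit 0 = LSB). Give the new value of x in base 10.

4232

x = 01000011001000
bit 6 is currently 1; clear it via x & ~(1 << 6) = x & ~64
→ 01000010001000 = 4232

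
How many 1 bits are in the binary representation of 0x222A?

5

0x222A = 10001000101010
Count the 1s: 1 + 1 + 1 + 1 + 1 = 5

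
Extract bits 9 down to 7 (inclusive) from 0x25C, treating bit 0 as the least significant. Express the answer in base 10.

4

v = 000001001011100
Shift right by 7: 00000100
Mask low 3 bits: 100 = 4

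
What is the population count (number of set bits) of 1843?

7

1843 = 11100110011
Count the 1s: 1 + 1 + 1 + 1 + 1 + 1 + 1 = 7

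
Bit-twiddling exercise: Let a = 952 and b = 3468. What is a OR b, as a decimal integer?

952 = 001110111000
3468 = 110110001100
 OR → 111110111100 = 4028

4028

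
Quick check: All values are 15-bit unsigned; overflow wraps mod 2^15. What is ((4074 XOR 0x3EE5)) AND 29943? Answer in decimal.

12295

4074 = 000111111101010
0x3EE5 = 011111011100101
→ XOR → 011000100001111 = 12559
29943 = 111010011110111
→ AND → 011000000000111 = 12295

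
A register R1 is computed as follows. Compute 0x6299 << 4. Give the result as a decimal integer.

0x6299 = 0000110001010011001
shift left by 4 → 1100010100110010000 = 403856
(equivalently, 25241 × 2^4 = 25241 × 16)

403856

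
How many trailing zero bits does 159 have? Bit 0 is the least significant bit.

0

159 = 10011111
Trailing zeros: 0, so the lowest set bit is bit 0 (value 1).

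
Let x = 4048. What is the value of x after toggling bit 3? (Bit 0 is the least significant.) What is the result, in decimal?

x = 111111010000
bit 3 is currently 0; toggle it via x ^ (1 << 3) = x ^ 8
→ 111111011000 = 4056

4056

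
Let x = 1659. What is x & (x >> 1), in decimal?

x = 11001111011 = 1659
x>>1 = 01100111101
AND  = 01000111001 = 569
(x & (x >> 1) has a 1 wherever x has two consecutive 1 bits.)

569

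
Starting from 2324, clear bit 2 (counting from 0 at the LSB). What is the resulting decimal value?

x = 100100010100
bit 2 is currently 1; clear it via x & ~(1 << 2) = x & ~4
→ 100100010000 = 2320

2320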